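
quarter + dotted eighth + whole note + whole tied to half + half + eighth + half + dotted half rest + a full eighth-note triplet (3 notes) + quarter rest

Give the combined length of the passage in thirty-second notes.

Express everything in thirty-second notes: quarter = 8; dotted eighth = 6; whole note = 32; whole tied to half (whole + half) = 48; half = 16; eighth = 4; half = 16; dotted half rest = 24; a full eighth-note triplet (3 notes) (three triplet eighths span one quarter) = 8; quarter rest = 8.
Total: 8 + 6 + 32 + 48 + 16 + 4 + 16 + 24 + 8 + 8 = 170 thirty-second notes.

170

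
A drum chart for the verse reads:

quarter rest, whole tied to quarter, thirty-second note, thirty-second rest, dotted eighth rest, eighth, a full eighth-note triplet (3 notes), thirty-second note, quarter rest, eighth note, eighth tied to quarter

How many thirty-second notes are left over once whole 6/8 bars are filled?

One bar of 6/8 = 24 thirty-second notes.
Each duration in thirty-second notes: quarter rest = 8; whole tied to quarter (whole + quarter) = 40; thirty-second note = 1; thirty-second rest = 1; dotted eighth rest = 6; eighth = 4; a full eighth-note triplet (3 notes) (three triplet eighths span one quarter) = 8; thirty-second note = 1; quarter rest = 8; eighth note = 4; eighth tied to quarter (eighth + quarter) = 12.
Total: 8 + 40 + 1 + 1 + 6 + 4 + 8 + 1 + 8 + 4 + 12 = 93.
93 ÷ 24 = 3 complete bars with 21 thirty-second notes remaining.

21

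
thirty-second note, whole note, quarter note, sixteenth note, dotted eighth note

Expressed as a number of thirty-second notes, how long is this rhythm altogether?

Working in thirty-second notes: thirty-second note = 1; whole note = 32; quarter note = 8; sixteenth note = 2; dotted eighth note = 6.
Altogether 1 + 32 + 8 + 2 + 6 = 49 thirty-second notes.

49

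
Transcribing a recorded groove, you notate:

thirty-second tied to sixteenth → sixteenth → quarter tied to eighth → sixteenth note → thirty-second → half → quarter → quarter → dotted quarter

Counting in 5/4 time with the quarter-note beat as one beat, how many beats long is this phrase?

8

One quarter-note beat = 8 thirty-second notes.
Working in thirty-second notes: thirty-second tied to sixteenth (thirty-second + sixteenth) = 3; sixteenth = 2; quarter tied to eighth (quarter + eighth) = 12; sixteenth note = 2; thirty-second = 1; half = 16; quarter = 8; quarter = 8; dotted quarter = 12.
Sum: 3 + 2 + 12 + 2 + 1 + 16 + 8 + 8 + 12 = 64.
64 ÷ 8 = 8 beats.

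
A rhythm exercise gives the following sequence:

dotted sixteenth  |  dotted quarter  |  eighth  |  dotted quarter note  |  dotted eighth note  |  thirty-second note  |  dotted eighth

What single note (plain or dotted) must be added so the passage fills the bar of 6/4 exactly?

eighth note

The bar of 6/4 = 48 thirty-second notes.
In thirty-second notes: dotted sixteenth = 3; dotted quarter = 12; eighth = 4; dotted quarter note = 12; dotted eighth note = 6; thirty-second note = 1; dotted eighth = 6.
Total: 3 + 12 + 4 + 12 + 6 + 1 + 6 = 44.
Remaining: 48 − 44 = 4 thirty-second notes, which is a eighth note.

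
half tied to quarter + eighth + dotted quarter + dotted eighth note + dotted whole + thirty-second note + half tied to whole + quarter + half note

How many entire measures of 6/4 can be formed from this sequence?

3

One bar of 6/4 = 48 thirty-second notes.
In thirty-second notes: half tied to quarter (half + quarter) = 24; eighth = 4; dotted quarter = 12; dotted eighth note = 6; dotted whole = 48; thirty-second note = 1; half tied to whole (half + whole) = 48; quarter = 8; half note = 16.
Adding: 24 + 4 + 12 + 6 + 48 + 1 + 48 + 8 + 16 = 167.
167 ÷ 48 = 3 complete bars with 23 left over.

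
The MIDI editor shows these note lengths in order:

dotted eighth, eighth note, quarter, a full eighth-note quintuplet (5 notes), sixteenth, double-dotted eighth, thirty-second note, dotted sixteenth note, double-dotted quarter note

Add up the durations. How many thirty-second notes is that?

Express everything in thirty-second notes: dotted eighth = 6; eighth note = 4; quarter = 8; a full eighth-note quintuplet (5 notes) (five quintuplet eighths span one half) = 16; sixteenth = 2; double-dotted eighth = 7; thirty-second note = 1; dotted sixteenth note = 3; double-dotted quarter note = 14.
Total: 6 + 4 + 8 + 16 + 2 + 7 + 1 + 3 + 14 = 61 thirty-second notes.

61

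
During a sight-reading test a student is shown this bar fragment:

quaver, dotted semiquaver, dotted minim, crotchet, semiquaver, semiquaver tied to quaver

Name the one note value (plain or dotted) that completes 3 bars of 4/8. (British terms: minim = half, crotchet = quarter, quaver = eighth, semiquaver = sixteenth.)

3 bars of 4/8 = 48 thirty-second notes.
In thirty-second notes: quaver = 4; dotted semiquaver = 3; dotted minim = 24; crotchet = 8; semiquaver = 2; semiquaver tied to quaver (semiquaver + quaver) = 6.
Adding: 4 + 3 + 24 + 8 + 2 + 6 = 47.
Remaining: 48 − 47 = 1 thirty-second note, which is a thirty-second note.

thirty-second note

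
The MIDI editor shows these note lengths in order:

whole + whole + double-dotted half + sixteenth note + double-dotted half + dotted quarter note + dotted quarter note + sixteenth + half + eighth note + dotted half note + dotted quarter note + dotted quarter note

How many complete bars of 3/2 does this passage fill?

One bar of 3/2 = 24 sixteenth notes.
Convert each value to sixteenth notes: whole = 16; whole = 16; double-dotted half = 14; sixteenth note = 1; double-dotted half = 14; dotted quarter note = 6; dotted quarter note = 6; sixteenth = 1; half = 8; eighth note = 2; dotted half note = 12; dotted quarter note = 6; dotted quarter note = 6.
Total: 16 + 16 + 14 + 1 + 14 + 6 + 6 + 1 + 8 + 2 + 12 + 6 + 6 = 108.
108 ÷ 24 = 4 complete bars with 12 left over.

4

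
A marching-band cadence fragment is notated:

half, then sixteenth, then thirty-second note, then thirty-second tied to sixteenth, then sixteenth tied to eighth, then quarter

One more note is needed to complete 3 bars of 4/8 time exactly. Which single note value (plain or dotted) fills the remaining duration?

3 bars of 4/8 = 48 thirty-second notes.
Working in thirty-second notes: half = 16; sixteenth = 2; thirty-second note = 1; thirty-second tied to sixteenth (thirty-second + sixteenth) = 3; sixteenth tied to eighth (sixteenth + eighth) = 6; quarter = 8.
Sum: 16 + 2 + 1 + 3 + 6 + 8 = 36.
Remaining: 48 − 36 = 12 thirty-second notes, which is a dotted quarter note.

dotted quarter note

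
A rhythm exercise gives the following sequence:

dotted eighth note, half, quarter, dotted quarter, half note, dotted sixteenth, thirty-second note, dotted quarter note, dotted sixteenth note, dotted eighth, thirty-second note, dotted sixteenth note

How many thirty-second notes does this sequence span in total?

In thirty-second notes: dotted eighth note = 6; half = 16; quarter = 8; dotted quarter = 12; half note = 16; dotted sixteenth = 3; thirty-second note = 1; dotted quarter note = 12; dotted sixteenth note = 3; dotted eighth = 6; thirty-second note = 1; dotted sixteenth note = 3.
Adding: 6 + 16 + 8 + 12 + 16 + 3 + 1 + 12 + 3 + 6 + 1 + 3 = 87 thirty-second notes.

87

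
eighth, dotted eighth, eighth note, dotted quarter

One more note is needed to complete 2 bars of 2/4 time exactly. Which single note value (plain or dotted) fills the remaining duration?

2 bars of 2/4 = 16 sixteenth notes.
Convert each value to sixteenth notes: eighth = 2; dotted eighth = 3; eighth note = 2; dotted quarter = 6.
Total: 2 + 3 + 2 + 6 = 13.
Remaining: 16 − 13 = 3 sixteenth notes, which is a dotted eighth note.

dotted eighth note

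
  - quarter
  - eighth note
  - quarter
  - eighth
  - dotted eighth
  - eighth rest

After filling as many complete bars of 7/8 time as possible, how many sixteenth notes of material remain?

3

One bar of 7/8 = 14 sixteenth notes.
In sixteenth notes: quarter = 4; eighth note = 2; quarter = 4; eighth = 2; dotted eighth = 3; eighth rest = 2.
Sum: 4 + 2 + 4 + 2 + 3 + 2 = 17.
17 ÷ 14 = 1 complete bar with 3 sixteenth notes remaining.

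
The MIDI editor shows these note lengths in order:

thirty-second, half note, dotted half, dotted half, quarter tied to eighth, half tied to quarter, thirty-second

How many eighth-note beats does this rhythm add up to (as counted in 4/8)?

25.5

One eighth-note beat = 4 thirty-second notes.
Working in thirty-second notes: thirty-second = 1; half note = 16; dotted half = 24; dotted half = 24; quarter tied to eighth (quarter + eighth) = 12; half tied to quarter (half + quarter) = 24; thirty-second = 1.
Altogether 1 + 16 + 24 + 24 + 12 + 24 + 1 = 102.
102 ÷ 4 = 25.5 beats.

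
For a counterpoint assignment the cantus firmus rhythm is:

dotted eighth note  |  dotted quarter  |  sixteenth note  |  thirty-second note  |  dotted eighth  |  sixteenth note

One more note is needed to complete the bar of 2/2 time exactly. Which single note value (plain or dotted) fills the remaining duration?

The bar of 2/2 = 32 thirty-second notes.
Working in thirty-second notes: dotted eighth note = 6; dotted quarter = 12; sixteenth note = 2; thirty-second note = 1; dotted eighth = 6; sixteenth note = 2.
Total: 6 + 12 + 2 + 1 + 6 + 2 = 29.
Remaining: 32 − 29 = 3 thirty-second notes, which is a dotted sixteenth note.

dotted sixteenth note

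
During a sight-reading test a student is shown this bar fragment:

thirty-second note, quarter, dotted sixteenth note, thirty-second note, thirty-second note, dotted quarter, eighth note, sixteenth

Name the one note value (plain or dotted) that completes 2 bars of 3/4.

2 bars of 3/4 = 48 thirty-second notes.
Convert each value to thirty-second notes: thirty-second note = 1; quarter = 8; dotted sixteenth note = 3; thirty-second note = 1; thirty-second note = 1; dotted quarter = 12; eighth note = 4; sixteenth = 2.
Sum: 1 + 8 + 3 + 1 + 1 + 12 + 4 + 2 = 32.
Remaining: 48 − 32 = 16 thirty-second notes, which is a half note.

half note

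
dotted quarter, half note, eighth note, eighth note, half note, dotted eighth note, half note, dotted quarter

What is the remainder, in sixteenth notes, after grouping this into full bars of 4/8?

One bar of 4/8 = 8 sixteenth notes.
Express everything in sixteenth notes: dotted quarter = 6; half note = 8; eighth note = 2; eighth note = 2; half note = 8; dotted eighth note = 3; half note = 8; dotted quarter = 6.
Sum: 6 + 8 + 2 + 2 + 8 + 3 + 8 + 6 = 43.
43 ÷ 8 = 5 complete bars with 3 sixteenth notes remaining.

3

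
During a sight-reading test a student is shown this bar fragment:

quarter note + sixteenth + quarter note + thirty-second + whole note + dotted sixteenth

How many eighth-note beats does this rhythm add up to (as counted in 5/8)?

13.5

One eighth-note beat = 4 thirty-second notes.
Convert each value to thirty-second notes: quarter note = 8; sixteenth = 2; quarter note = 8; thirty-second = 1; whole note = 32; dotted sixteenth = 3.
Total: 8 + 2 + 8 + 1 + 32 + 3 = 54.
54 ÷ 4 = 13.5 beats.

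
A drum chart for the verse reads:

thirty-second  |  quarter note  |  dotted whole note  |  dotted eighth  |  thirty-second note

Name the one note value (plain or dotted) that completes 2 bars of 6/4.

2 bars of 6/4 = 96 thirty-second notes.
Working in thirty-second notes: thirty-second = 1; quarter note = 8; dotted whole note = 48; dotted eighth = 6; thirty-second note = 1.
Adding: 1 + 8 + 48 + 6 + 1 = 64.
Remaining: 96 − 64 = 32 thirty-second notes, which is a whole note.

whole note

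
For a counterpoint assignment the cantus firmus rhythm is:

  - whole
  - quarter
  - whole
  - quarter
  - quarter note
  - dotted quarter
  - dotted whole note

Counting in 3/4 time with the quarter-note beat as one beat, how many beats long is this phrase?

One quarter-note beat = 2 eighth notes.
In eighth notes: whole = 8; quarter = 2; whole = 8; quarter = 2; quarter note = 2; dotted quarter = 3; dotted whole note = 12.
Adding: 8 + 2 + 8 + 2 + 2 + 3 + 12 = 37.
37 ÷ 2 = 18.5 beats.

18.5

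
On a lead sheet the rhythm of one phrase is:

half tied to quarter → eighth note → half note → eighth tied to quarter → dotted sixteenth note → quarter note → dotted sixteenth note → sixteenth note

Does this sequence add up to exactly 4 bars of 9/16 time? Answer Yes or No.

Yes

One bar of 9/16 = 18 thirty-second notes, so 4 bars = 72.
In thirty-second notes: half tied to quarter (half + quarter) = 24; eighth note = 4; half note = 16; eighth tied to quarter (eighth + quarter) = 12; dotted sixteenth note = 3; quarter note = 8; dotted sixteenth note = 3; sixteenth note = 2.
Adding: 24 + 4 + 16 + 12 + 3 + 8 + 3 + 2 = 72.
72 equals 72, so the answer is Yes.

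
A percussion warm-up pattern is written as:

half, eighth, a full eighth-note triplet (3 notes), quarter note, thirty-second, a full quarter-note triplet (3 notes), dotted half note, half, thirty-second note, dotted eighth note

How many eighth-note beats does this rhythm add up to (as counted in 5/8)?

One eighth-note beat = 4 thirty-second notes.
Working in thirty-second notes: half = 16; eighth = 4; a full eighth-note triplet (3 notes) (three triplet eighths span one quarter) = 8; quarter note = 8; thirty-second = 1; a full quarter-note triplet (3 notes) (three triplet quarters span one half) = 16; dotted half note = 24; half = 16; thirty-second note = 1; dotted eighth note = 6.
Altogether 16 + 4 + 8 + 8 + 1 + 16 + 24 + 16 + 1 + 6 = 100.
100 ÷ 4 = 25 beats.

25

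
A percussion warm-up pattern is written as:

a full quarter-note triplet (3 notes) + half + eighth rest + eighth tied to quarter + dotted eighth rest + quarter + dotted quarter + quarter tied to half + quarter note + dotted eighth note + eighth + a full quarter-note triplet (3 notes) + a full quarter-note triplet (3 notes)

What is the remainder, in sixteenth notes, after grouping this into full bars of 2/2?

One bar of 2/2 = 16 sixteenth notes.
Express everything in sixteenth notes: a full quarter-note triplet (3 notes) (three triplet quarters span one half) = 8; half = 8; eighth rest = 2; eighth tied to quarter (eighth + quarter) = 6; dotted eighth rest = 3; quarter = 4; dotted quarter = 6; quarter tied to half (quarter + half) = 12; quarter note = 4; dotted eighth note = 3; eighth = 2; a full quarter-note triplet (3 notes) (three triplet quarters span one half) = 8; a full quarter-note triplet (3 notes) (three triplet quarters span one half) = 8.
Total: 8 + 8 + 2 + 6 + 3 + 4 + 6 + 12 + 4 + 3 + 2 + 8 + 8 = 74.
74 ÷ 16 = 4 complete bars with 10 sixteenth notes remaining.

10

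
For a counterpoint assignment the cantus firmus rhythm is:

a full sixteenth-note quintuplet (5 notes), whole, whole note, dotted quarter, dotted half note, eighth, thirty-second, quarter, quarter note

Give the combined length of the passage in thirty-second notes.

Each duration in thirty-second notes: a full sixteenth-note quintuplet (5 notes) (five quintuplet sixteenths span one quarter) = 8; whole = 32; whole note = 32; dotted quarter = 12; dotted half note = 24; eighth = 4; thirty-second = 1; quarter = 8; quarter note = 8.
Altogether 8 + 32 + 32 + 12 + 24 + 4 + 1 + 8 + 8 = 129 thirty-second notes.

129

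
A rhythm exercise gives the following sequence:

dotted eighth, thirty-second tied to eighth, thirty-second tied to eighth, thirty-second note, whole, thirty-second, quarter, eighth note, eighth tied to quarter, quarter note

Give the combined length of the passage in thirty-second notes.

Working in thirty-second notes: dotted eighth = 6; thirty-second tied to eighth (thirty-second + eighth) = 5; thirty-second tied to eighth (thirty-second + eighth) = 5; thirty-second note = 1; whole = 32; thirty-second = 1; quarter = 8; eighth note = 4; eighth tied to quarter (eighth + quarter) = 12; quarter note = 8.
Adding: 6 + 5 + 5 + 1 + 32 + 1 + 8 + 4 + 12 + 8 = 82 thirty-second notes.

82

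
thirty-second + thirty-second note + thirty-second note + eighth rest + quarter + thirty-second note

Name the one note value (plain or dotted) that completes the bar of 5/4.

The bar of 5/4 = 40 thirty-second notes.
Convert each value to thirty-second notes: thirty-second = 1; thirty-second note = 1; thirty-second note = 1; eighth rest = 4; quarter = 8; thirty-second note = 1.
Altogether 1 + 1 + 1 + 4 + 8 + 1 = 16.
Remaining: 40 − 16 = 24 thirty-second notes, which is a dotted half note.

dotted half note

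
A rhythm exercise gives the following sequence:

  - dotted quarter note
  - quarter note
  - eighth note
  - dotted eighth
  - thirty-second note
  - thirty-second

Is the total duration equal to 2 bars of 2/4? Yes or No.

One bar of 2/4 = 16 thirty-second notes, so 2 bars = 32.
Each duration in thirty-second notes: dotted quarter note = 12; quarter note = 8; eighth note = 4; dotted eighth = 6; thirty-second note = 1; thirty-second = 1.
Adding: 12 + 8 + 4 + 6 + 1 + 1 = 32.
32 equals 32, so the answer is Yes.

Yes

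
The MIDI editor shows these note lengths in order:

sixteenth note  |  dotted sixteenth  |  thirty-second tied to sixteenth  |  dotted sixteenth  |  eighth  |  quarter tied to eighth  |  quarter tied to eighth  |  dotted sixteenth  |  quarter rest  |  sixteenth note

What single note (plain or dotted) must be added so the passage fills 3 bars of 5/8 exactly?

3 bars of 5/8 = 60 thirty-second notes.
Working in thirty-second notes: sixteenth note = 2; dotted sixteenth = 3; thirty-second tied to sixteenth (thirty-second + sixteenth) = 3; dotted sixteenth = 3; eighth = 4; quarter tied to eighth (quarter + eighth) = 12; quarter tied to eighth (quarter + eighth) = 12; dotted sixteenth = 3; quarter rest = 8; sixteenth note = 2.
Adding: 2 + 3 + 3 + 3 + 4 + 12 + 12 + 3 + 8 + 2 = 52.
Remaining: 60 − 52 = 8 thirty-second notes, which is a quarter note.

quarter note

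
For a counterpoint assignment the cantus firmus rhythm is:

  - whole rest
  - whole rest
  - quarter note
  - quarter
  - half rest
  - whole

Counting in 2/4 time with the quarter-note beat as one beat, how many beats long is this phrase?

One quarter-note beat = 2 eighth notes.
Each duration in eighth notes: whole rest = 8; whole rest = 8; quarter note = 2; quarter = 2; half rest = 4; whole = 8.
Sum: 8 + 8 + 2 + 2 + 4 + 8 = 32.
32 ÷ 2 = 16 beats.

16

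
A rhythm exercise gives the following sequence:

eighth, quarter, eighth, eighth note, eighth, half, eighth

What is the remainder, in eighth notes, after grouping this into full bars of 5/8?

One bar of 5/8 = 5 eighth notes.
Each duration in eighth notes: eighth = 1; quarter = 2; eighth = 1; eighth note = 1; eighth = 1; half = 4; eighth = 1.
Total: 1 + 2 + 1 + 1 + 1 + 4 + 1 = 11.
11 ÷ 5 = 2 complete bars with 1 eighth note remaining.

1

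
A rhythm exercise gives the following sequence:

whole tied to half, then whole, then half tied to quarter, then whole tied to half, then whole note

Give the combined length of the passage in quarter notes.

Express everything in quarter notes: whole tied to half (whole + half) = 6; whole = 4; half tied to quarter (half + quarter) = 3; whole tied to half (whole + half) = 6; whole note = 4.
Sum: 6 + 4 + 3 + 6 + 4 = 23 quarter notes.

23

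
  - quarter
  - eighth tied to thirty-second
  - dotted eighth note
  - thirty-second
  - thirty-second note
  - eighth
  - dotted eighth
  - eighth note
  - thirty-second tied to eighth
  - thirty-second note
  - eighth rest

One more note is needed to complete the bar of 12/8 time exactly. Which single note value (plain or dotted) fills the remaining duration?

The bar of 12/8 = 48 thirty-second notes.
Express everything in thirty-second notes: quarter = 8; eighth tied to thirty-second (eighth + thirty-second) = 5; dotted eighth note = 6; thirty-second = 1; thirty-second note = 1; eighth = 4; dotted eighth = 6; eighth note = 4; thirty-second tied to eighth (thirty-second + eighth) = 5; thirty-second note = 1; eighth rest = 4.
Total: 8 + 5 + 6 + 1 + 1 + 4 + 6 + 4 + 5 + 1 + 4 = 45.
Remaining: 48 − 45 = 3 thirty-second notes, which is a dotted sixteenth note.

dotted sixteenth note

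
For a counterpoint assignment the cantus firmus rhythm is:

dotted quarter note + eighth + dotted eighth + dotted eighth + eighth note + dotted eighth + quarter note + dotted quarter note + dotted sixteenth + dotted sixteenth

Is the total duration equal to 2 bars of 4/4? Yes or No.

One bar of 4/4 = 32 thirty-second notes, so 2 bars = 64.
Convert each value to thirty-second notes: dotted quarter note = 12; eighth = 4; dotted eighth = 6; dotted eighth = 6; eighth note = 4; dotted eighth = 6; quarter note = 8; dotted quarter note = 12; dotted sixteenth = 3; dotted sixteenth = 3.
Altogether 12 + 4 + 6 + 6 + 4 + 6 + 8 + 12 + 3 + 3 = 64.
64 equals 64, so the answer is Yes.

Yes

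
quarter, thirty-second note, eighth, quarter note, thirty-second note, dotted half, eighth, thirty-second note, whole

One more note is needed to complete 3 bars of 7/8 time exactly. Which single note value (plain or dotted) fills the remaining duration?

thirty-second note

3 bars of 7/8 = 84 thirty-second notes.
Express everything in thirty-second notes: quarter = 8; thirty-second note = 1; eighth = 4; quarter note = 8; thirty-second note = 1; dotted half = 24; eighth = 4; thirty-second note = 1; whole = 32.
Altogether 8 + 1 + 4 + 8 + 1 + 24 + 4 + 1 + 32 = 83.
Remaining: 84 − 83 = 1 thirty-second note, which is a thirty-second note.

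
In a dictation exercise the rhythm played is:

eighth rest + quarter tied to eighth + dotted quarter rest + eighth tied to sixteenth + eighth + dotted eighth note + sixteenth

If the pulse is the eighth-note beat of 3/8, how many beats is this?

One eighth-note beat = 2 sixteenth notes.
In sixteenth notes: eighth rest = 2; quarter tied to eighth (quarter + eighth) = 6; dotted quarter rest = 6; eighth tied to sixteenth (eighth + sixteenth) = 3; eighth = 2; dotted eighth note = 3; sixteenth = 1.
Total: 2 + 6 + 6 + 3 + 2 + 3 + 1 = 23.
23 ÷ 2 = 11.5 beats.

11.5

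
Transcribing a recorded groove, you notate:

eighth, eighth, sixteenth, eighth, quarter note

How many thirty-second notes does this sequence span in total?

Working in thirty-second notes: eighth = 4; eighth = 4; sixteenth = 2; eighth = 4; quarter note = 8.
Sum: 4 + 4 + 2 + 4 + 8 = 22 thirty-second notes.

22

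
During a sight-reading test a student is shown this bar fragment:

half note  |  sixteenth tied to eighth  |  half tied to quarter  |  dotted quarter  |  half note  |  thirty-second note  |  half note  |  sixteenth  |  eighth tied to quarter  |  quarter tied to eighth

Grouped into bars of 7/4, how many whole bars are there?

One bar of 7/4 = 56 thirty-second notes.
Working in thirty-second notes: half note = 16; sixteenth tied to eighth (sixteenth + eighth) = 6; half tied to quarter (half + quarter) = 24; dotted quarter = 12; half note = 16; thirty-second note = 1; half note = 16; sixteenth = 2; eighth tied to quarter (eighth + quarter) = 12; quarter tied to eighth (quarter + eighth) = 12.
Total: 16 + 6 + 24 + 12 + 16 + 1 + 16 + 2 + 12 + 12 = 117.
117 ÷ 56 = 2 complete bars with 5 left over.

2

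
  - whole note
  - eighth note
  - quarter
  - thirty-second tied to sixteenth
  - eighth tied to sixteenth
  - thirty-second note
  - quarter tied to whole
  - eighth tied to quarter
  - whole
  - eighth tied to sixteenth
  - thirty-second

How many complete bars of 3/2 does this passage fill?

One bar of 3/2 = 48 thirty-second notes.
Working in thirty-second notes: whole note = 32; eighth note = 4; quarter = 8; thirty-second tied to sixteenth (thirty-second + sixteenth) = 3; eighth tied to sixteenth (eighth + sixteenth) = 6; thirty-second note = 1; quarter tied to whole (quarter + whole) = 40; eighth tied to quarter (eighth + quarter) = 12; whole = 32; eighth tied to sixteenth (eighth + sixteenth) = 6; thirty-second = 1.
Sum: 32 + 4 + 8 + 3 + 6 + 1 + 40 + 12 + 32 + 6 + 1 = 145.
145 ÷ 48 = 3 complete bars with 1 left over.

3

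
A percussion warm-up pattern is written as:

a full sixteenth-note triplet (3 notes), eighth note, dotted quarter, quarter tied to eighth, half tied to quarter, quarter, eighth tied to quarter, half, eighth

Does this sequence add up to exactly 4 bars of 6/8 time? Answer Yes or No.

One bar of 6/8 = 6 eighth notes, so 4 bars = 24.
Each duration in eighth notes: a full sixteenth-note triplet (3 notes) (three triplet sixteenths span one eighth) = 1; eighth note = 1; dotted quarter = 3; quarter tied to eighth (quarter + eighth) = 3; half tied to quarter (half + quarter) = 6; quarter = 2; eighth tied to quarter (eighth + quarter) = 3; half = 4; eighth = 1.
Sum: 1 + 1 + 3 + 3 + 6 + 2 + 3 + 4 + 1 = 24.
24 equals 24, so the answer is Yes.

Yes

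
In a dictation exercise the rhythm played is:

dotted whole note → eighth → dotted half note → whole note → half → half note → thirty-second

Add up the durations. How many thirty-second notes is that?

141

In thirty-second notes: dotted whole note = 48; eighth = 4; dotted half note = 24; whole note = 32; half = 16; half note = 16; thirty-second = 1.
Adding: 48 + 4 + 24 + 32 + 16 + 16 + 1 = 141 thirty-second notes.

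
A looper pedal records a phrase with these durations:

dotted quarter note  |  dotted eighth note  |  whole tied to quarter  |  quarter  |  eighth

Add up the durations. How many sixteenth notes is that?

35

In sixteenth notes: dotted quarter note = 6; dotted eighth note = 3; whole tied to quarter (whole + quarter) = 20; quarter = 4; eighth = 2.
Sum: 6 + 3 + 20 + 4 + 2 = 35 sixteenth notes.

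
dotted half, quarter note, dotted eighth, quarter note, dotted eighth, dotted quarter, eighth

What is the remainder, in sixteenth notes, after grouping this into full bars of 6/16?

4

One bar of 6/16 = 6 sixteenth notes.
Express everything in sixteenth notes: dotted half = 12; quarter note = 4; dotted eighth = 3; quarter note = 4; dotted eighth = 3; dotted quarter = 6; eighth = 2.
Sum: 12 + 4 + 3 + 4 + 3 + 6 + 2 = 34.
34 ÷ 6 = 5 complete bars with 4 sixteenth notes remaining.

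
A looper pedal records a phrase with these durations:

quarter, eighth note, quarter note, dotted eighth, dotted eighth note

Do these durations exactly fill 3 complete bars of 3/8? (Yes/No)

No

One bar of 3/8 = 6 sixteenth notes, so 3 bars = 18.
In sixteenth notes: quarter = 4; eighth note = 2; quarter note = 4; dotted eighth = 3; dotted eighth note = 3.
Altogether 4 + 2 + 4 + 3 + 3 = 16.
16 falls short of 18, so the answer is No.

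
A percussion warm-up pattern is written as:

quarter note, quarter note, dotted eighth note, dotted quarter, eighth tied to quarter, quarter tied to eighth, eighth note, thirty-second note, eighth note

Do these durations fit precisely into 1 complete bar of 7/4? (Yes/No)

One bar of 7/4 = 56 thirty-second notes.
Working in thirty-second notes: quarter note = 8; quarter note = 8; dotted eighth note = 6; dotted quarter = 12; eighth tied to quarter (eighth + quarter) = 12; quarter tied to eighth (quarter + eighth) = 12; eighth note = 4; thirty-second note = 1; eighth note = 4.
Altogether 8 + 8 + 6 + 12 + 12 + 12 + 4 + 1 + 4 = 67.
67 exceeds 56, so the answer is No.

No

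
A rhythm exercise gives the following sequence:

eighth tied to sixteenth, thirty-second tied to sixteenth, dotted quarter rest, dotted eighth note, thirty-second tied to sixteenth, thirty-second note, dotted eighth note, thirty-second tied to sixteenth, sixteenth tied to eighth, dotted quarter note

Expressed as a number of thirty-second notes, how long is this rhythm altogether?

58

Express everything in thirty-second notes: eighth tied to sixteenth (eighth + sixteenth) = 6; thirty-second tied to sixteenth (thirty-second + sixteenth) = 3; dotted quarter rest = 12; dotted eighth note = 6; thirty-second tied to sixteenth (thirty-second + sixteenth) = 3; thirty-second note = 1; dotted eighth note = 6; thirty-second tied to sixteenth (thirty-second + sixteenth) = 3; sixteenth tied to eighth (sixteenth + eighth) = 6; dotted quarter note = 12.
Total: 6 + 3 + 12 + 6 + 3 + 1 + 6 + 3 + 6 + 12 = 58 thirty-second notes.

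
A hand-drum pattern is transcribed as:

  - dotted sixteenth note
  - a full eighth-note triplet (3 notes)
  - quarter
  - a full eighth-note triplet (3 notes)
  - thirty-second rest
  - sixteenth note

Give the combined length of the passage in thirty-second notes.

Express everything in thirty-second notes: dotted sixteenth note = 3; a full eighth-note triplet (3 notes) (three triplet eighths span one quarter) = 8; quarter = 8; a full eighth-note triplet (3 notes) (three triplet eighths span one quarter) = 8; thirty-second rest = 1; sixteenth note = 2.
Total: 3 + 8 + 8 + 8 + 1 + 2 = 30 thirty-second notes.

30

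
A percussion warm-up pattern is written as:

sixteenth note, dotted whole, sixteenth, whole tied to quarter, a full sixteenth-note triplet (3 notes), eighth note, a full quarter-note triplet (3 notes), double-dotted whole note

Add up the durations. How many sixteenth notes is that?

86

Working in sixteenth notes: sixteenth note = 1; dotted whole = 24; sixteenth = 1; whole tied to quarter (whole + quarter) = 20; a full sixteenth-note triplet (3 notes) (three triplet sixteenths span one eighth) = 2; eighth note = 2; a full quarter-note triplet (3 notes) (three triplet quarters span one half) = 8; double-dotted whole note = 28.
Total: 1 + 24 + 1 + 20 + 2 + 2 + 8 + 28 = 86 sixteenth notes.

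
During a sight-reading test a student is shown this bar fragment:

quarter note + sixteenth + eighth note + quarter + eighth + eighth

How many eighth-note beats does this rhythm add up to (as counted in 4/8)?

7.5

One eighth-note beat = 2 sixteenth notes.
Convert each value to sixteenth notes: quarter note = 4; sixteenth = 1; eighth note = 2; quarter = 4; eighth = 2; eighth = 2.
Total: 4 + 1 + 2 + 4 + 2 + 2 = 15.
15 ÷ 2 = 7.5 beats.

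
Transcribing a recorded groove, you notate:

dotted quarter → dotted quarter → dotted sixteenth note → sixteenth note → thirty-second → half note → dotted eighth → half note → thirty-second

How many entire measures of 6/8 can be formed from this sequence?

2

One bar of 6/8 = 24 thirty-second notes.
In thirty-second notes: dotted quarter = 12; dotted quarter = 12; dotted sixteenth note = 3; sixteenth note = 2; thirty-second = 1; half note = 16; dotted eighth = 6; half note = 16; thirty-second = 1.
Sum: 12 + 12 + 3 + 2 + 1 + 16 + 6 + 16 + 1 = 69.
69 ÷ 24 = 2 complete bars with 21 left over.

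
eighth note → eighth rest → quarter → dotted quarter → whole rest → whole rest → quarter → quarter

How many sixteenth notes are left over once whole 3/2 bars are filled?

One bar of 3/2 = 12 eighth notes.
Working in eighth notes: eighth note = 1; eighth rest = 1; quarter = 2; dotted quarter = 3; whole rest = 8; whole rest = 8; quarter = 2; quarter = 2.
Sum: 1 + 1 + 2 + 3 + 8 + 8 + 2 + 2 = 27.
27 ÷ 12 = 2 complete bars with 3 eighth notes remaining = 6 sixteenth notes.

6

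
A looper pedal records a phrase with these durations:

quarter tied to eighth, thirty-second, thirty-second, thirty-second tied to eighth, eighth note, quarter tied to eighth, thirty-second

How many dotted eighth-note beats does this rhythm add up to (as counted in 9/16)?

One dotted eighth-note beat = 6 thirty-second notes.
Convert each value to thirty-second notes: quarter tied to eighth (quarter + eighth) = 12; thirty-second = 1; thirty-second = 1; thirty-second tied to eighth (thirty-second + eighth) = 5; eighth note = 4; quarter tied to eighth (quarter + eighth) = 12; thirty-second = 1.
Altogether 12 + 1 + 1 + 5 + 4 + 12 + 1 = 36.
36 ÷ 6 = 6 beats.

6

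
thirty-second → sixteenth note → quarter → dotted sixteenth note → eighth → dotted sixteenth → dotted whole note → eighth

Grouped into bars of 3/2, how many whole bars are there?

1

One bar of 3/2 = 48 thirty-second notes.
Each duration in thirty-second notes: thirty-second = 1; sixteenth note = 2; quarter = 8; dotted sixteenth note = 3; eighth = 4; dotted sixteenth = 3; dotted whole note = 48; eighth = 4.
Total: 1 + 2 + 8 + 3 + 4 + 3 + 48 + 4 = 73.
73 ÷ 48 = 1 complete bar with 25 left over.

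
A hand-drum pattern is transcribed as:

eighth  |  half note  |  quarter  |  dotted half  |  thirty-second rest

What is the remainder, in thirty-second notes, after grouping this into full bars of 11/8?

One bar of 11/8 = 44 thirty-second notes.
Convert each value to thirty-second notes: eighth = 4; half note = 16; quarter = 8; dotted half = 24; thirty-second rest = 1.
Total: 4 + 16 + 8 + 24 + 1 = 53.
53 ÷ 44 = 1 complete bar with 9 thirty-second notes remaining.

9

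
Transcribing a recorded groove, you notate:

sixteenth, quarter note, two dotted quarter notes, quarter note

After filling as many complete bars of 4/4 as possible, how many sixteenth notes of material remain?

5

One bar of 4/4 = 16 sixteenth notes.
Convert each value to sixteenth notes: sixteenth = 1; quarter note = 4; dotted quarter note = 6; dotted quarter note = 6; quarter note = 4.
Altogether 1 + 4 + 6 + 6 + 4 = 21.
21 ÷ 16 = 1 complete bar with 5 sixteenth notes remaining.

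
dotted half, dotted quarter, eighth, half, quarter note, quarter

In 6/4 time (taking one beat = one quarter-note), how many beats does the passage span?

One quarter-note beat = 2 eighth notes.
Each duration in eighth notes: dotted half = 6; dotted quarter = 3; eighth = 1; half = 4; quarter note = 2; quarter = 2.
Sum: 6 + 3 + 1 + 4 + 2 + 2 = 18.
18 ÷ 2 = 9 beats.

9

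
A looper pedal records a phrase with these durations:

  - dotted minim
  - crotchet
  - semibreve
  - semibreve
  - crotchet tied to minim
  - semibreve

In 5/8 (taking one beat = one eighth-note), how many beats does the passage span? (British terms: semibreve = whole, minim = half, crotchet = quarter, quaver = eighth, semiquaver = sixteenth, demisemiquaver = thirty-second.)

One eighth-note beat = 2 sixteenth notes.
In sixteenth notes: dotted minim = 12; crotchet = 4; semibreve = 16; semibreve = 16; crotchet tied to minim (crotchet + minim) = 12; semibreve = 16.
Altogether 12 + 4 + 16 + 16 + 12 + 16 = 76.
76 ÷ 2 = 38 beats.

38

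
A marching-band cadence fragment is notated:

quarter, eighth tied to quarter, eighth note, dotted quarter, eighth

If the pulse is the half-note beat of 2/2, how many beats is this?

2.5

One half-note beat = 4 eighth notes.
Convert each value to eighth notes: quarter = 2; eighth tied to quarter (eighth + quarter) = 3; eighth note = 1; dotted quarter = 3; eighth = 1.
Altogether 2 + 3 + 1 + 3 + 1 = 10.
10 ÷ 4 = 2.5 beats.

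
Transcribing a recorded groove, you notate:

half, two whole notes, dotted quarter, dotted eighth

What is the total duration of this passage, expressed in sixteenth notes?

Each duration in sixteenth notes: half = 8; whole note = 16; whole note = 16; dotted quarter = 6; dotted eighth = 3.
Sum: 8 + 16 + 16 + 6 + 3 = 49 sixteenth notes.

49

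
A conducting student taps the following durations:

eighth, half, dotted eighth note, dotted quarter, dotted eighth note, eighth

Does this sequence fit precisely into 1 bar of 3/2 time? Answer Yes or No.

One bar of 3/2 = 24 sixteenth notes.
Working in sixteenth notes: eighth = 2; half = 8; dotted eighth note = 3; dotted quarter = 6; dotted eighth note = 3; eighth = 2.
Altogether 2 + 8 + 3 + 6 + 3 + 2 = 24.
24 equals 24, so the answer is Yes.

Yes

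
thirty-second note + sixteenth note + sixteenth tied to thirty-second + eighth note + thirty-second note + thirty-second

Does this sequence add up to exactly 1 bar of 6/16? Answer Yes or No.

Yes

One bar of 6/16 = 12 thirty-second notes.
Express everything in thirty-second notes: thirty-second note = 1; sixteenth note = 2; sixteenth tied to thirty-second (sixteenth + thirty-second) = 3; eighth note = 4; thirty-second note = 1; thirty-second = 1.
Sum: 1 + 2 + 3 + 4 + 1 + 1 = 12.
12 equals 12, so the answer is Yes.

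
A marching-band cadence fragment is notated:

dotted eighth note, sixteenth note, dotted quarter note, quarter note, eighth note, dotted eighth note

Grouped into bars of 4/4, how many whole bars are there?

One bar of 4/4 = 16 sixteenth notes.
Each duration in sixteenth notes: dotted eighth note = 3; sixteenth note = 1; dotted quarter note = 6; quarter note = 4; eighth note = 2; dotted eighth note = 3.
Sum: 3 + 1 + 6 + 4 + 2 + 3 = 19.
19 ÷ 16 = 1 complete bar with 3 left over.

1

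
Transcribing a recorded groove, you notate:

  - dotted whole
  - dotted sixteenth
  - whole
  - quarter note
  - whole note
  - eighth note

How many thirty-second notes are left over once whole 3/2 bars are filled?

31

One bar of 3/2 = 48 thirty-second notes.
Each duration in thirty-second notes: dotted whole = 48; dotted sixteenth = 3; whole = 32; quarter note = 8; whole note = 32; eighth note = 4.
Adding: 48 + 3 + 32 + 8 + 32 + 4 = 127.
127 ÷ 48 = 2 complete bars with 31 thirty-second notes remaining.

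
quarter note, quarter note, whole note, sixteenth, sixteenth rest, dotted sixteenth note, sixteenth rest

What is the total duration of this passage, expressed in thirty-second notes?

Convert each value to thirty-second notes: quarter note = 8; quarter note = 8; whole note = 32; sixteenth = 2; sixteenth rest = 2; dotted sixteenth note = 3; sixteenth rest = 2.
Sum: 8 + 8 + 32 + 2 + 2 + 3 + 2 = 57 thirty-second notes.

57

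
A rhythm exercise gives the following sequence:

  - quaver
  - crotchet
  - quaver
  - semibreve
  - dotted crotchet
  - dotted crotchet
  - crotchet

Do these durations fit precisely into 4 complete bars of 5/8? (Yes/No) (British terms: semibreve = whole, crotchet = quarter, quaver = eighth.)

One bar of 5/8 = 5 eighth notes, so 4 bars = 20.
In eighth notes: quaver = 1; crotchet = 2; quaver = 1; semibreve = 8; dotted crotchet = 3; dotted crotchet = 3; crotchet = 2.
Adding: 1 + 2 + 1 + 8 + 3 + 3 + 2 = 20.
20 equals 20, so the answer is Yes.

Yes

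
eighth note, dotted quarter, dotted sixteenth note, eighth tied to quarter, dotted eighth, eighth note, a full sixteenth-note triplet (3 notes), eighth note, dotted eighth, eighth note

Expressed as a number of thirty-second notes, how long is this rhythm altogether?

Working in thirty-second notes: eighth note = 4; dotted quarter = 12; dotted sixteenth note = 3; eighth tied to quarter (eighth + quarter) = 12; dotted eighth = 6; eighth note = 4; a full sixteenth-note triplet (3 notes) (three triplet sixteenths span one eighth) = 4; eighth note = 4; dotted eighth = 6; eighth note = 4.
Adding: 4 + 12 + 3 + 12 + 6 + 4 + 4 + 4 + 6 + 4 = 59 thirty-second notes.

59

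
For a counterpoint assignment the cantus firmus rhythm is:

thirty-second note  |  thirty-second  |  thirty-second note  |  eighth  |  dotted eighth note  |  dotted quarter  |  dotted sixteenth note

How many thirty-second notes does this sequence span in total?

In thirty-second notes: thirty-second note = 1; thirty-second = 1; thirty-second note = 1; eighth = 4; dotted eighth note = 6; dotted quarter = 12; dotted sixteenth note = 3.
Total: 1 + 1 + 1 + 4 + 6 + 12 + 3 = 28 thirty-second notes.

28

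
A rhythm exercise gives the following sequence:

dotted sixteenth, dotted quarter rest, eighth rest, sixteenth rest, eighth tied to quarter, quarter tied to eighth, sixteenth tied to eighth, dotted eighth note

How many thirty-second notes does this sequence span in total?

57

In thirty-second notes: dotted sixteenth = 3; dotted quarter rest = 12; eighth rest = 4; sixteenth rest = 2; eighth tied to quarter (eighth + quarter) = 12; quarter tied to eighth (quarter + eighth) = 12; sixteenth tied to eighth (sixteenth + eighth) = 6; dotted eighth note = 6.
Altogether 3 + 12 + 4 + 2 + 12 + 12 + 6 + 6 = 57 thirty-second notes.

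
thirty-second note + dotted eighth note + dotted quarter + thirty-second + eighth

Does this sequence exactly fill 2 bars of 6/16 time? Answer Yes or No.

One bar of 6/16 = 12 thirty-second notes, so 2 bars = 24.
Working in thirty-second notes: thirty-second note = 1; dotted eighth note = 6; dotted quarter = 12; thirty-second = 1; eighth = 4.
Total: 1 + 6 + 12 + 1 + 4 = 24.
24 equals 24, so the answer is Yes.

Yes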